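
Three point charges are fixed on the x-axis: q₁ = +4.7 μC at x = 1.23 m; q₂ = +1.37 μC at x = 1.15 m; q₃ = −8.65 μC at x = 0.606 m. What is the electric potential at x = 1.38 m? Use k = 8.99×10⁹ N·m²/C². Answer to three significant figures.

The total potential is the scalar sum of each charge's contribution, V = Σ kqᵢ/rᵢ.
Distances from the field point to each charge: r₁ = 0.150 m, r₂ = 0.230 m, r₃ = 0.774 m.
V = k[(4.70×10⁻⁶)/(0.150) + (1.37×10⁻⁶)/(0.230) + (-8.65×10⁻⁶)/(0.774)] = 2.35×10⁵ V.

2.35×10⁵ V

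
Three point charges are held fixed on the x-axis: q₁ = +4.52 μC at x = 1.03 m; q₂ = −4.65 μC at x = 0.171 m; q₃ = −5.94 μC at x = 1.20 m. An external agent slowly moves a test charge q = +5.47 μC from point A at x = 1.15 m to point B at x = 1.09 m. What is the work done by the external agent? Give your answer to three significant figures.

For quasistatic motion the external work equals the change in potential energy: W_ext = qΔV = q(V_B − V_A).
At A: distances to the source charges are 0.120 m, 0.979 m, 0.0500 m; V_A = Σ kqᵢ/rᵢ = -7.72×10⁵ V.
At B: distances to the source charges are 0.0600 m, 0.919 m, 0.110 m; V_B = Σ kqᵢ/rᵢ = 1.46×10⁵ V.
ΔV = V_B − V_A = 9.18×10⁵ V.
W_ext = qΔV = (5.47×10⁻⁶ C)(9.18×10⁵ V) = 5.02 J.

5.02 J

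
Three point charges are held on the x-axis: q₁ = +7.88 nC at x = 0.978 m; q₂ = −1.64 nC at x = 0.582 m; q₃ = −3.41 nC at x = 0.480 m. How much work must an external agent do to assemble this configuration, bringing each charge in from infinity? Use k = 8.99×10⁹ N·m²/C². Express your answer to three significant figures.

The work to assemble the configuration equals its total potential energy, U = Σ kqᵢqⱼ/rᵢⱼ over all pairs.
Pair separations: r₁₂ = 0.396 m, r₁₃ = 0.498 m, r₂₃ = 0.102 m.
U = (-2.93×10⁻⁷) + (-4.85×10⁻⁷) + (4.93×10⁻⁷) = -2.86×10⁻⁷ J.

-2.86×10⁻⁷ J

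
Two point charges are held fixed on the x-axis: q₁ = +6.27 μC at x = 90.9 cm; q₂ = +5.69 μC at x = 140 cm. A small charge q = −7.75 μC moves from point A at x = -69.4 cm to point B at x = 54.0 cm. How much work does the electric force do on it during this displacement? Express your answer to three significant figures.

The work done by the electric force is W_field = −ΔU = −q(V_B − V_A) = q(V_A − V_B).
At A: distances to the source charges are 1.60 m, 2.09 m; V_A = Σ kqᵢ/rᵢ = 5.96×10⁴ V.
At B: distances to the source charges are 0.369 m, 0.860 m; V_B = Σ kqᵢ/rᵢ = 2.12×10⁵ V.
ΔV = V_B − V_A = 1.53×10⁵ V.
W_field = −qΔV = −(-7.75×10⁻⁶ C)(1.53×10⁵ V) = 1.18 J.

1.18 J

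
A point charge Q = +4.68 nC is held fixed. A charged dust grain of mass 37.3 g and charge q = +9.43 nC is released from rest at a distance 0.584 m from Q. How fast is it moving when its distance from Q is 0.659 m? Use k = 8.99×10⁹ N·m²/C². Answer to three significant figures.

2.04×10⁻³ m/s

Only the electrostatic force acts, so mechanical energy is conserved: ½mv² = U₁ − U₂ = kQq(1/r₁ − 1/r₂).
U₁ − U₂ = (8.99×10⁹ N·m²/C²)(4.68×10⁻⁹ C)(9.43×10⁻⁹ C)(1/0.584 − 1/0.659) = 7.73×10⁻⁸ J.
v = √(2·7.73×10⁻⁸/0.0373) = 2.04×10⁻³ m/s.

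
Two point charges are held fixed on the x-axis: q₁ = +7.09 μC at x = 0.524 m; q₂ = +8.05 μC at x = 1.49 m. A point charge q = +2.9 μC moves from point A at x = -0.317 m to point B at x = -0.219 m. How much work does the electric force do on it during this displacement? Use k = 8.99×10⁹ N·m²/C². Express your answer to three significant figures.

-0.0356 J

The work done by the electric force is W_field = −ΔU = −q(V_B − V_A) = q(V_A − V_B).
At A: distances to the source charges are 0.841 m, 1.81 m; V_A = Σ kqᵢ/rᵢ = 1.16×10⁵ V.
At B: distances to the source charges are 0.743 m, 1.71 m; V_B = Σ kqᵢ/rᵢ = 1.28×10⁵ V.
ΔV = V_B − V_A = 1.23×10⁴ V.
W_field = −qΔV = −(2.90×10⁻⁶ C)(1.23×10⁴ V) = -0.0356 J.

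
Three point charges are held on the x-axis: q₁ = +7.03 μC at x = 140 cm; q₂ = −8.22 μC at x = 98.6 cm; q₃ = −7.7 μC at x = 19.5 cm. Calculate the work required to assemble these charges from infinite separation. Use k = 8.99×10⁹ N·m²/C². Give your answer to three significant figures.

-0.939 J

The assembly work is the sum of pairwise potential energies, U = Σ_{i<j} kqᵢqⱼ/rᵢⱼ.
Pair separations: r₁₂ = 0.414 m, r₁₃ = 1.20 m, r₂₃ = 0.791 m.
U = (-1.25) + (-0.404) + (0.719) = -0.939 J.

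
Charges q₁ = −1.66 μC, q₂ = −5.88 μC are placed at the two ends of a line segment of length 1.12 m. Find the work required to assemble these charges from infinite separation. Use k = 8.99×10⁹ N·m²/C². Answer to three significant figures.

The work to assemble the configuration equals its total potential energy, U = Σ kqᵢqⱼ/rᵢⱼ over all pairs.
The separation is r = 1.12 m.
U = (0.0783) = 0.0783 J.

0.0783 J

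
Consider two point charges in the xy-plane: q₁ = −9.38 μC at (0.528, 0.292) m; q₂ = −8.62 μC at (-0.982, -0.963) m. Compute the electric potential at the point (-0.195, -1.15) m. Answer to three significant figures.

Electric potential is a scalar, so the contributions from each charge add algebraically: V = Σ kqᵢ/rᵢ.
Distances from the field point to each charge: r₁ = 1.61 m, r₂ = 0.809 m.
V = k[(-9.38×10⁻⁶)/(1.61) + (-8.62×10⁻⁶)/(0.809)] = -1.48×10⁵ V.

-1.48×10⁵ V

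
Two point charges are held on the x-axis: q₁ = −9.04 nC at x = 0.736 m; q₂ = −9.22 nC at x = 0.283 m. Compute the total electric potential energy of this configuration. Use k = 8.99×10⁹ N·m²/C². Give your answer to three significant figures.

1.65×10⁻⁶ J

The assembly work is the sum of pairwise potential energies, U = Σ_{i<j} kqᵢqⱼ/rᵢⱼ.
Pair separations: r₁₂ = 0.453 m.
U = (1.65×10⁻⁶) = 1.65×10⁻⁶ J.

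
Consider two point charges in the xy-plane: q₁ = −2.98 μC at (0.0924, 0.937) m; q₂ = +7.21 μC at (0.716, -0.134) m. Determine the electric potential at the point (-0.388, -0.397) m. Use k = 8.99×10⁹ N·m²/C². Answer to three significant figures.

3.82×10⁴ V

Electric potential is a scalar, so the contributions from each charge add algebraically: V = Σ kqᵢ/rᵢ.
Distances from the field point to each charge: r₁ = 1.42 m, r₂ = 1.13 m.
V = k[(-2.98×10⁻⁶)/(1.42) + (7.21×10⁻⁶)/(1.13)] = 3.82×10⁴ V.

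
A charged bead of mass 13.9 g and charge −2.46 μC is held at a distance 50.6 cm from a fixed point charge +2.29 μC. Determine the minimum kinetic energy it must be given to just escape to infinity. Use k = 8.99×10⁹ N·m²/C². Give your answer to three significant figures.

0.100 J

To just escape, total mechanical energy must reach zero at infinity: ½mv²_min + U = 0, so ½mv²_min = −U = |kQq|/r.
|U| = |kQq|/r = (8.99×10⁹ N·m²/C²)(2.29×10⁻⁶)(2.46×10⁻⁶)/(0.506) = 0.100 J.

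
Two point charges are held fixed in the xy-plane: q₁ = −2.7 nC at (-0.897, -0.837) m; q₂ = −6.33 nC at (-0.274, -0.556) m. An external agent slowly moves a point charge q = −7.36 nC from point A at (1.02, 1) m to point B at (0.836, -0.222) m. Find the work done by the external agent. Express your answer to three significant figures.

1.84×10⁻⁷ J

For quasistatic motion the external work equals the change in potential energy: W_ext = qΔV = q(V_B − V_A).
At A: distances to the source charges are 2.66 m, 2.02 m; V_A = Σ kqᵢ/rᵢ = -37.3 V.
At B: distances to the source charges are 1.84 m, 1.16 m; V_B = Σ kqᵢ/rᵢ = -62.3 V.
ΔV = V_B − V_A = -25.0 V.
W_ext = qΔV = (-7.36×10⁻⁹ C)(-25.0 V) = 1.84×10⁻⁷ J.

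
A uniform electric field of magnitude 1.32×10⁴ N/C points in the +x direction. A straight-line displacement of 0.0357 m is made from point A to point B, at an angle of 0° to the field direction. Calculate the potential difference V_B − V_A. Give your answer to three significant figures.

-471 V

Only the component of displacement along E changes the potential: ΔV = −E·d·cosθ.
ΔV = −(1.32×10⁴ V/m)(0.0357 m)cos0° = -471 V.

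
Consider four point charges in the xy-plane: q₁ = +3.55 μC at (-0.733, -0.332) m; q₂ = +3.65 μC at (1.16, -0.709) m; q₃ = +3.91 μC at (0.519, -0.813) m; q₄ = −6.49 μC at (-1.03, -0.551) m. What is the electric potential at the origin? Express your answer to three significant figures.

5.03×10⁴ V

Electric potential is a scalar, so the contributions from each charge add algebraically: V = Σ kqᵢ/rᵢ.
Distances from the field point to each charge: r₁ = 0.805 m, r₂ = 1.36 m, r₃ = 0.965 m, r₄ = 1.17 m.
V = k[(3.55×10⁻⁶)/(0.805) + (3.65×10⁻⁶)/(1.36) + (3.91×10⁻⁶)/(0.965) + (-6.49×10⁻⁶)/(1.17)] = 5.03×10⁴ V.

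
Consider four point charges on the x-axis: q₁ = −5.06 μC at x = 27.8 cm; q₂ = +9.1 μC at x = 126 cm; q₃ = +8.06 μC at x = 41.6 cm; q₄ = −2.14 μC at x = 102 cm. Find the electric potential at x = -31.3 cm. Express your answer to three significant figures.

6.00×10⁴ V

The total potential is the scalar sum of each charge's contribution, V = Σ kqᵢ/rᵢ.
Distances from the field point to each charge: r₁ = 0.591 m, r₂ = 1.57 m, r₃ = 0.729 m, r₄ = 1.33 m.
V = k[(-5.06×10⁻⁶)/(0.591) + (9.10×10⁻⁶)/(1.57) + (8.06×10⁻⁶)/(0.729) + (-2.14×10⁻⁶)/(1.33)] = 6.00×10⁴ V.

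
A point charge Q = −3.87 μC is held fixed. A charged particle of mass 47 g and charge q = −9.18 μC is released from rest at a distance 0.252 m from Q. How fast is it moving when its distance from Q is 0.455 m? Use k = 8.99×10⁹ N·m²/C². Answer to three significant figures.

Only the electrostatic force acts, so mechanical energy is conserved: ½mv² = U₁ − U₂ = kQq(1/r₁ − 1/r₂).
U₁ − U₂ = (8.99×10⁹ N·m²/C²)(-3.87×10⁻⁶ C)(-9.18×10⁻⁶ C)(1/0.252 − 1/0.455) = 0.565 J.
v = √(2·0.565/0.0470) = 4.91 m/s.

4.91 m/s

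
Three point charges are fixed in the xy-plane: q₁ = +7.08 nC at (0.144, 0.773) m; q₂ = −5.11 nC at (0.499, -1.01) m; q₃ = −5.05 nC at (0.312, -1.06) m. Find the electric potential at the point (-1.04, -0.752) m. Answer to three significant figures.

The total potential is the scalar sum of each charge's contribution, V = Σ kqᵢ/rᵢ.
Distances from the field point to each charge: r₁ = 1.93 m, r₂ = 1.56 m, r₃ = 1.39 m.
V = k[(7.08×10⁻⁹)/(1.93) + (-5.11×10⁻⁹)/(1.56) + (-5.05×10⁻⁹)/(1.39)] = -29.2 V.

-29.2 V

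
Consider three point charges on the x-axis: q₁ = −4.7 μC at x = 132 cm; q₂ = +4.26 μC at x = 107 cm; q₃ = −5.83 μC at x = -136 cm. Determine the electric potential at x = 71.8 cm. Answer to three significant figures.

1.34×10⁴ V

Electric potential is a scalar, so the contributions from each charge add algebraically: V = Σ kqᵢ/rᵢ.
Distances from the field point to each charge: r₁ = 0.602 m, r₂ = 0.352 m, r₃ = 2.08 m.
V = k[(-4.70×10⁻⁶)/(0.602) + (4.26×10⁻⁶)/(0.352) + (-5.83×10⁻⁶)/(2.08)] = 1.34×10⁴ V.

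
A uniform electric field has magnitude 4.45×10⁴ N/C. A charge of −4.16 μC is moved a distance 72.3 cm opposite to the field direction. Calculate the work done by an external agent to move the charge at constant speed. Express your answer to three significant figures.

The potential change for a displacement 72.3 cm opposite to the field direction is ΔV = +Ed = 3.22×10⁴ V.
W_ext = qΔV = -0.134 J.

-0.134 J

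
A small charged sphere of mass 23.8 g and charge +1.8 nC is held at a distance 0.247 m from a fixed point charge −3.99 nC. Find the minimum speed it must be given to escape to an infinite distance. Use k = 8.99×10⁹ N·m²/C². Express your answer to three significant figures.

To just escape, total mechanical energy must reach zero at infinity: ½mv²_min + U = 0, so ½mv²_min = −U = |kQq|/r.
|U| = |kQq|/r = (8.99×10⁹ N·m²/C²)(3.99×10⁻⁹)(1.80×10⁻⁹)/(0.247) = 2.61×10⁻⁷ J.
v_min = √(2|U|/m) = √(2·2.61×10⁻⁷/0.0238) = 4.69×10⁻³ m/s.

4.69×10⁻³ m/s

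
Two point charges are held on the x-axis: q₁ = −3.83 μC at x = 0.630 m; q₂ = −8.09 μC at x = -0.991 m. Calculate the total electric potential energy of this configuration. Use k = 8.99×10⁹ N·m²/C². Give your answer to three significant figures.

0.172 J

The assembly work is the sum of pairwise potential energies, U = Σ_{i<j} kqᵢqⱼ/rᵢⱼ.
Pair separations: r₁₂ = 1.62 m.
U = (0.172) = 0.172 J.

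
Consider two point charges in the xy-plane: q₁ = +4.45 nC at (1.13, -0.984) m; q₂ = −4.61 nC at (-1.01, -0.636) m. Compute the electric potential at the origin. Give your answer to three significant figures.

The total potential is the scalar sum of each charge's contribution, V = Σ kqᵢ/rᵢ.
Distances from the field point to each charge: r₁ = 1.50 m, r₂ = 1.19 m.
V = k[(4.45×10⁻⁹)/(1.50) + (-4.61×10⁻⁹)/(1.19)] = -8.02 V.

-8.02 V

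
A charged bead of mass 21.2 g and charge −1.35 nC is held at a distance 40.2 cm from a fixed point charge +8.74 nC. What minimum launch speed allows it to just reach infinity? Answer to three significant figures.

4.99×10⁻³ m/s

To just escape, total mechanical energy must reach zero at infinity: ½mv²_min + U = 0, so ½mv²_min = −U = |kQq|/r.
|U| = |kQq|/r = (8.99×10⁹ N·m²/C²)(8.74×10⁻⁹)(1.35×10⁻⁹)/(0.402) = 2.64×10⁻⁷ J.
v_min = √(2|U|/m) = √(2·2.64×10⁻⁷/0.0212) = 4.99×10⁻³ m/s.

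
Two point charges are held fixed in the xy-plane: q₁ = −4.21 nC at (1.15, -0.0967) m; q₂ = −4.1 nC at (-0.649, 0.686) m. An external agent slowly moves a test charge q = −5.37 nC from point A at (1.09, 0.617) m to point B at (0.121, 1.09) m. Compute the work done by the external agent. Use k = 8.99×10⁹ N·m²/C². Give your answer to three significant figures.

-4.05×10⁻⁸ J

For quasistatic motion the external work equals the change in potential energy: W_ext = qΔV = q(V_B − V_A).
At A: distances to the source charges are 0.716 m, 1.74 m; V_A = Σ kqᵢ/rᵢ = -74.0 V.
At B: distances to the source charges are 1.57 m, 0.870 m; V_B = Σ kqᵢ/rᵢ = -66.5 V.
ΔV = V_B − V_A = 7.54 V.
W_ext = qΔV = (-5.37×10⁻⁹ C)(7.54 V) = -4.05×10⁻⁸ J.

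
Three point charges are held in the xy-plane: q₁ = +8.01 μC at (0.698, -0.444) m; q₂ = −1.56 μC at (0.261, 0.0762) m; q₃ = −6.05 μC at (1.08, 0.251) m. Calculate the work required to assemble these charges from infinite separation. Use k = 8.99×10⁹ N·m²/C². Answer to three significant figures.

The work to assemble the configuration equals its total potential energy, U = Σ kqᵢqⱼ/rᵢⱼ over all pairs.
Pair separations: r₁₂ = 0.679 m, r₁₃ = 0.793 m, r₂₃ = 0.837 m.
U = (-0.165) + (-0.549) + (0.101) = -0.613 J.

-0.613 J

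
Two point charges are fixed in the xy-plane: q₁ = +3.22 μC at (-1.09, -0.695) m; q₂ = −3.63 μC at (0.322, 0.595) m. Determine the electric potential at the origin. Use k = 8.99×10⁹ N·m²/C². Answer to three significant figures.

-2.58×10⁴ V

The total potential is the scalar sum of each charge's contribution, V = Σ kqᵢ/rᵢ.
Distances from the field point to each charge: r₁ = 1.29 m, r₂ = 0.677 m.
V = k[(3.22×10⁻⁶)/(1.29) + (-3.63×10⁻⁶)/(0.677)] = -2.58×10⁴ V.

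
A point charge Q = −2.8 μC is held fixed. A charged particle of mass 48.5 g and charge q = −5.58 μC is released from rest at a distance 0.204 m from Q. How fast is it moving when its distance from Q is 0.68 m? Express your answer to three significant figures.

4.46 m/s

Only the electrostatic force acts, so mechanical energy is conserved: ½mv² = U₁ − U₂ = kQq(1/r₁ − 1/r₂).
U₁ − U₂ = (8.99×10⁹ N·m²/C²)(-2.80×10⁻⁶ C)(-5.58×10⁻⁶ C)(1/0.204 − 1/0.680) = 0.482 J.
v = √(2·0.482/0.0485) = 4.46 m/s.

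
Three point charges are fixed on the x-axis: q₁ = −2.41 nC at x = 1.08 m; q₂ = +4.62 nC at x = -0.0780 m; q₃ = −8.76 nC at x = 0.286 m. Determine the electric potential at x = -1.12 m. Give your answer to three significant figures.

The total potential is the scalar sum of each charge's contribution, V = Σ kqᵢ/rᵢ.
Distances from the field point to each charge: r₁ = 2.20 m, r₂ = 1.04 m, r₃ = 1.41 m.
V = k[(-2.41×10⁻⁹)/(2.20) + (4.62×10⁻⁹)/(1.04) + (-8.76×10⁻⁹)/(1.41)] = -26.0 V.

-26.0 V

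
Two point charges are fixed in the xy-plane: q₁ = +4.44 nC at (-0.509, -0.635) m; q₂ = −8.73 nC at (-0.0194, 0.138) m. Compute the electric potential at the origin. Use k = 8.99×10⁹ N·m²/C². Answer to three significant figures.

-514 V

The total potential is the scalar sum of each charge's contribution, V = Σ kqᵢ/rᵢ.
Distances from the field point to each charge: r₁ = 0.814 m, r₂ = 0.139 m.
V = k[(4.44×10⁻⁹)/(0.814) + (-8.73×10⁻⁹)/(0.139)] = -514 V.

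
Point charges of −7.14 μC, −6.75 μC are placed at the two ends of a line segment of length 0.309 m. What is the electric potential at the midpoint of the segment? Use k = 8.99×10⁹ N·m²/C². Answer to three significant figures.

-8.08×10⁵ V

Electric potential is a scalar, so the contributions from each charge add algebraically: V = Σ kqᵢ/rᵢ.
Each charge is 0.154 m from the midpoint.
V = k[(-7.14×10⁻⁶)/(0.154) + (-6.75×10⁻⁶)/(0.154)] = -8.08×10⁵ V.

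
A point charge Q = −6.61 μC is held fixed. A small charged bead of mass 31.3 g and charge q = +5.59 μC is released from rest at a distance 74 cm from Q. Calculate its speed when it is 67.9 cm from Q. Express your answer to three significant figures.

1.61 m/s

Only the electrostatic force acts, so mechanical energy is conserved: ½mv² = U₁ − U₂ = kQq(1/r₁ − 1/r₂).
U₁ − U₂ = (8.99×10⁹ N·m²/C²)(-6.61×10⁻⁶ C)(5.59×10⁻⁶ C)(1/0.740 − 1/0.679) = 0.0403 J.
v = √(2·0.0403/0.0313) = 1.61 m/s.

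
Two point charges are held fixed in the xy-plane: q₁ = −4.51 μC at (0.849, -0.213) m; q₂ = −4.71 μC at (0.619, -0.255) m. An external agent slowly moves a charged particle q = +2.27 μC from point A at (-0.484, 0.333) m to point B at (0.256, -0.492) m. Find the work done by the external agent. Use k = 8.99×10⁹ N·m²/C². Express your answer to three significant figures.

-0.221 J

For quasistatic motion the external work equals the change in potential energy: W_ext = qΔV = q(V_B − V_A).
At A: distances to the source charges are 1.44 m, 1.25 m; V_A = Σ kqᵢ/rᵢ = -6.20×10⁴ V.
At B: distances to the source charges are 0.655 m, 0.434 m; V_B = Σ kqᵢ/rᵢ = -1.60×10⁵ V.
ΔV = V_B − V_A = -9.75×10⁴ V.
W_ext = qΔV = (2.27×10⁻⁶ C)(-9.75×10⁴ V) = -0.221 J.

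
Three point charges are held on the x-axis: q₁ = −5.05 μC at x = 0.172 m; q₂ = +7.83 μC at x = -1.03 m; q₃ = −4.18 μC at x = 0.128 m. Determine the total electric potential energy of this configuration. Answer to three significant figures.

3.76 J

The work to assemble the configuration equals its total potential energy, U = Σ kqᵢqⱼ/rᵢⱼ over all pairs.
Pair separations: r₁₂ = 1.20 m, r₁₃ = 0.0440 m, r₂₃ = 1.16 m.
U = (-0.296) + (4.31) + (-0.254) = 3.76 J.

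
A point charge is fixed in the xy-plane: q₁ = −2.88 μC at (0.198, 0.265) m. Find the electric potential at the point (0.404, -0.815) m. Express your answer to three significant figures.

The total potential is the scalar sum of each charge's contribution, V = Σ kqᵢ/rᵢ.
Distances from the field point to each charge: r₁ = 1.10 m.
V = k[(-2.88×10⁻⁶)/(1.10)] = -2.35×10⁴ V.

-2.35×10⁴ V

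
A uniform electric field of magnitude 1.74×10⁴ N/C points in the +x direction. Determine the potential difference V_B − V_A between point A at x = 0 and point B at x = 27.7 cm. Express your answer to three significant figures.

-4820 V

In a uniform field, potential decreases in the direction of E: V_B − V_A = −E·Δx.
V_B − V_A = −(1.74×10⁴ V/m)(0.277 m) = -4820 V.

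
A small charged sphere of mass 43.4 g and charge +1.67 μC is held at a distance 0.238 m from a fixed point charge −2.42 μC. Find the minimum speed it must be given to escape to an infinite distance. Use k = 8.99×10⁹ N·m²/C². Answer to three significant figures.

2.65 m/s

To just escape, total mechanical energy must reach zero at infinity: ½mv²_min + U = 0, so ½mv²_min = −U = |kQq|/r.
|U| = |kQq|/r = (8.99×10⁹ N·m²/C²)(2.42×10⁻⁶)(1.67×10⁻⁶)/(0.238) = 0.153 J.
v_min = √(2|U|/m) = √(2·0.153/0.0434) = 2.65 m/s.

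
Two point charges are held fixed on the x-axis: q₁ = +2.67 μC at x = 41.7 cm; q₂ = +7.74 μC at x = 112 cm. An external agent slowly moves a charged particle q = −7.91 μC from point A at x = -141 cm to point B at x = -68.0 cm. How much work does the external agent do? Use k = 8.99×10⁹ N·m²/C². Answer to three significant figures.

-0.157 J

For quasistatic motion the external work equals the change in potential energy: W_ext = qΔV = q(V_B − V_A).
At A: distances to the source charges are 1.83 m, 2.53 m; V_A = Σ kqᵢ/rᵢ = 4.06×10⁴ V.
At B: distances to the source charges are 1.10 m, 1.80 m; V_B = Σ kqᵢ/rᵢ = 6.05×10⁴ V.
ΔV = V_B − V_A = 1.99×10⁴ V.
W_ext = qΔV = (-7.91×10⁻⁶ C)(1.99×10⁴ V) = -0.157 J.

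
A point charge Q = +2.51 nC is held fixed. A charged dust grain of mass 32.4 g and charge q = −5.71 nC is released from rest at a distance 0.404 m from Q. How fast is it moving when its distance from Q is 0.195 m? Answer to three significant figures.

4.59×10⁻³ m/s

Only the electrostatic force acts, so mechanical energy is conserved: ½mv² = U₁ − U₂ = kQq(1/r₁ − 1/r₂).
U₁ − U₂ = (8.99×10⁹ N·m²/C²)(2.51×10⁻⁹ C)(-5.71×10⁻⁹ C)(1/0.404 − 1/0.195) = 3.42×10⁻⁷ J.
v = √(2·3.42×10⁻⁷/0.0324) = 4.59×10⁻³ m/s.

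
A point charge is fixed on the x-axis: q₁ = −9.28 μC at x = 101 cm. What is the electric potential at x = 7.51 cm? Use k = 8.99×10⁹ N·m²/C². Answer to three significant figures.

-8.92×10⁴ V

The total potential is the scalar sum of each charge's contribution, V = Σ kqᵢ/rᵢ.
V = k[(-9.28×10⁻⁶)/(0.935)] = -8.92×10⁴ V.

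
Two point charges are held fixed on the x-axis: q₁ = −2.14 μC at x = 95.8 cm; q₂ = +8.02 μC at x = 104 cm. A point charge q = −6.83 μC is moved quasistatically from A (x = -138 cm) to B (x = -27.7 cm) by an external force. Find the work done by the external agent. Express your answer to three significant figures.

For quasistatic motion the external work equals the change in potential energy: W_ext = qΔV = q(V_B − V_A).
At A: distances to the source charges are 2.34 m, 2.42 m; V_A = Σ kqᵢ/rᵢ = 2.16×10⁴ V.
At B: distances to the source charges are 1.23 m, 1.32 m; V_B = Σ kqᵢ/rᵢ = 3.92×10⁴ V.
ΔV = V_B − V_A = 1.76×10⁴ V.
W_ext = qΔV = (-6.83×10⁻⁶ C)(1.76×10⁴ V) = -0.120 J.

-0.120 J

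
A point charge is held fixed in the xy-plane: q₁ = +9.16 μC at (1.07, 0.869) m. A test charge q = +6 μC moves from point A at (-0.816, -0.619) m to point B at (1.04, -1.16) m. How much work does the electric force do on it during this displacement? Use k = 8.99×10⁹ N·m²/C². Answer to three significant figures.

-0.0378 J

The work done by the electric force is W_field = −ΔU = −q(V_B − V_A) = q(V_A − V_B).
At A: distance to the source charge is 2.40 m; V_A = kq₁/r = 3.43×10⁴ V.
At B: distance to the source charge is 2.03 m; V_B = kq₁/r = 4.06×10⁴ V.
ΔV = V_B − V_A = 6300 V.
W_field = −qΔV = −(6.00×10⁻⁶ C)(6300 V) = -0.0378 J.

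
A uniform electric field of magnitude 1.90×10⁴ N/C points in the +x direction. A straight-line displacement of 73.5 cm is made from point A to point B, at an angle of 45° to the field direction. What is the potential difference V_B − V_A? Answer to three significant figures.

-9870 V

Only the component of displacement along E changes the potential: ΔV = −E·d·cosθ.
ΔV = −(1.90×10⁴ V/m)(0.735 m)cos45° = -9870 V.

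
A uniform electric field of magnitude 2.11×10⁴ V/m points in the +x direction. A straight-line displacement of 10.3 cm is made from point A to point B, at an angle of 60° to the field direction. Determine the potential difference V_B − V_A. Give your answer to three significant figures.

Only the component of displacement along E changes the potential: ΔV = −E·d·cosθ.
ΔV = −(2.11×10⁴ V/m)(0.103 m)cos60° = -1090 V.

-1090 V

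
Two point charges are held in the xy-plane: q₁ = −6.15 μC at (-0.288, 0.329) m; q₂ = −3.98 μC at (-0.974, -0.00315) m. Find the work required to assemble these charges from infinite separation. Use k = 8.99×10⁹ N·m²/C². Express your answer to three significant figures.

The assembly work is the sum of pairwise potential energies, U = Σ_{i<j} kqᵢqⱼ/rᵢⱼ.
Pair separations: r₁₂ = 0.762 m.
U = (0.289) = 0.289 J.

0.289 J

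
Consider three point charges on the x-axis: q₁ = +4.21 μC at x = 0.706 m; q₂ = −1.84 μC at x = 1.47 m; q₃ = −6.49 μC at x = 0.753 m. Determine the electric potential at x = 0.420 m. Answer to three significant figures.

Electric potential is a scalar, so the contributions from each charge add algebraically: V = Σ kqᵢ/rᵢ.
Distances from the field point to each charge: r₁ = 0.286 m, r₂ = 1.05 m, r₃ = 0.333 m.
V = k[(4.21×10⁻⁶)/(0.286) + (-1.84×10⁻⁶)/(1.05) + (-6.49×10⁻⁶)/(0.333)] = -5.86×10⁴ V.

-5.86×10⁴ V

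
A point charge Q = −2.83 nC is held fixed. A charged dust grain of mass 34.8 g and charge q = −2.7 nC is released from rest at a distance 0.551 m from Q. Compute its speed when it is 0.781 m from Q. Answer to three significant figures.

Only the electrostatic force acts, so mechanical energy is conserved: ½mv² = U₁ − U₂ = kQq(1/r₁ − 1/r₂).
U₁ − U₂ = (8.99×10⁹ N·m²/C²)(-2.83×10⁻⁹ C)(-2.70×10⁻⁹ C)(1/0.551 − 1/0.781) = 3.67×10⁻⁸ J.
v = √(2·3.67×10⁻⁸/0.0348) = 1.45×10⁻³ m/s.

1.45×10⁻³ m/s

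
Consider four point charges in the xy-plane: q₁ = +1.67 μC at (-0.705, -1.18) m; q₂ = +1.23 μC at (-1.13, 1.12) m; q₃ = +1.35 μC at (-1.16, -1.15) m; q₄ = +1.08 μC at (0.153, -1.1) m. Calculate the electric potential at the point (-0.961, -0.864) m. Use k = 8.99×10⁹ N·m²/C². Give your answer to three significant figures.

Electric potential is a scalar, so the contributions from each charge add algebraically: V = Σ kqᵢ/rᵢ.
Distances from the field point to each charge: r₁ = 0.407 m, r₂ = 1.99 m, r₃ = 0.348 m, r₄ = 1.14 m.
V = k[(1.67×10⁻⁶)/(0.407) + (1.23×10⁻⁶)/(1.99) + (1.35×10⁻⁶)/(0.348) + (1.08×10⁻⁶)/(1.14)] = 8.58×10⁴ V.

8.58×10⁴ V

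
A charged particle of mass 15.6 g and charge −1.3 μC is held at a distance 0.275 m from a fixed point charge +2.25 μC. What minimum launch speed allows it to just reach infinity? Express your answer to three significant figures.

3.50 m/s

To just escape, total mechanical energy must reach zero at infinity: ½mv²_min + U = 0, so ½mv²_min = −U = |kQq|/r.
|U| = |kQq|/r = (8.99×10⁹ N·m²/C²)(2.25×10⁻⁶)(1.30×10⁻⁶)/(0.275) = 0.0956 J.
v_min = √(2|U|/m) = √(2·0.0956/0.0156) = 3.50 m/s.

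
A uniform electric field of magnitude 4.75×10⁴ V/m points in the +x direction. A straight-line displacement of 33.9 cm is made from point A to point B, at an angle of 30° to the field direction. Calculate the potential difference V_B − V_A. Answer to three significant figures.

Only the component of displacement along E changes the potential: ΔV = −E·d·cosθ.
ΔV = −(4.75×10⁴ V/m)(0.339 m)cos30° = -1.39×10⁴ V.

-1.39×10⁴ V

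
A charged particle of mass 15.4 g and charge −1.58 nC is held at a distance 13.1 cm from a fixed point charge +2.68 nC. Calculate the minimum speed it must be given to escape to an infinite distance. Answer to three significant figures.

6.14×10⁻³ m/s

To just escape, total mechanical energy must reach zero at infinity: ½mv²_min + U = 0, so ½mv²_min = −U = |kQq|/r.
|U| = |kQq|/r = (8.99×10⁹ N·m²/C²)(2.68×10⁻⁹)(1.58×10⁻⁹)/(0.131) = 2.91×10⁻⁷ J.
v_min = √(2|U|/m) = √(2·2.91×10⁻⁷/0.0154) = 6.14×10⁻³ m/s.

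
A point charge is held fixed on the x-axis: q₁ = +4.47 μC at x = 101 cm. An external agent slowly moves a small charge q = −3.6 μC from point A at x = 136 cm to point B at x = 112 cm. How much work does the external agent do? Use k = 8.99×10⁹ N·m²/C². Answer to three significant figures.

For quasistatic motion the external work equals the change in potential energy: W_ext = qΔV = q(V_B − V_A).
At A: distance to the source charge is 0.350 m; V_A = kq₁/r = 1.15×10⁵ V.
At B: distance to the source charge is 0.110 m; V_B = kq₁/r = 3.65×10⁵ V.
ΔV = V_B − V_A = 2.51×10⁵ V.
W_ext = qΔV = (-3.60×10⁻⁶ C)(2.51×10⁵ V) = -0.902 J.

-0.902 J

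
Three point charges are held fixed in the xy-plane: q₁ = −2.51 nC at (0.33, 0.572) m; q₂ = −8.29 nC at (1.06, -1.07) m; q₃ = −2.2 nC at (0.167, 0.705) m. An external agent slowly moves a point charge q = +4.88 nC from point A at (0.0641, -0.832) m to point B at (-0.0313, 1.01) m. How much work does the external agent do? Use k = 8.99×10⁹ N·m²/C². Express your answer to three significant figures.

For quasistatic motion the external work equals the change in potential energy: W_ext = qΔV = q(V_B − V_A).
At A: distances to the source charges are 1.43 m, 1.02 m, 1.54 m; V_A = Σ kqᵢ/rᵢ = -101 V.
At B: distances to the source charges are 0.568 m, 2.35 m, 0.364 m; V_B = Σ kqᵢ/rᵢ = -126 V.
ΔV = V_B − V_A = -24.4 V.
W_ext = qΔV = (4.88×10⁻⁹ C)(-24.4 V) = -1.19×10⁻⁷ J.

-1.19×10⁻⁷ J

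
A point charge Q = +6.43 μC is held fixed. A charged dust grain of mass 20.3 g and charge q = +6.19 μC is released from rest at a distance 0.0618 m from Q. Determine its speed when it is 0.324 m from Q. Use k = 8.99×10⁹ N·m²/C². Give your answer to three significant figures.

Only the electrostatic force acts, so mechanical energy is conserved: ½mv² = U₁ − U₂ = kQq(1/r₁ − 1/r₂).
U₁ − U₂ = (8.99×10⁹ N·m²/C²)(6.43×10⁻⁶ C)(6.19×10⁻⁶ C)(1/0.0618 − 1/0.324) = 4.69 J.
v = √(2·4.69/0.0203) = 21.5 m/s.

21.5 m/s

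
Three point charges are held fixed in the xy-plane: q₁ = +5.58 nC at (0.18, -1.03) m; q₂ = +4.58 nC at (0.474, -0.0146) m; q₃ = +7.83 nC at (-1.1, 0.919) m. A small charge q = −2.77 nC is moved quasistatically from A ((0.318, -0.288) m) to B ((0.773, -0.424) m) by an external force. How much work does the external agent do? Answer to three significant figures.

1.78×10⁻⁷ J

For quasistatic motion the external work equals the change in potential energy: W_ext = qΔV = q(V_B − V_A).
At A: distances to the source charges are 0.755 m, 0.315 m, 1.86 m; V_A = Σ kqᵢ/rᵢ = 235 V.
At B: distances to the source charges are 0.848 m, 0.507 m, 2.30 m; V_B = Σ kqᵢ/rᵢ = 171 V.
ΔV = V_B − V_A = -64.1 V.
W_ext = qΔV = (-2.77×10⁻⁹ C)(-64.1 V) = 1.78×10⁻⁷ J.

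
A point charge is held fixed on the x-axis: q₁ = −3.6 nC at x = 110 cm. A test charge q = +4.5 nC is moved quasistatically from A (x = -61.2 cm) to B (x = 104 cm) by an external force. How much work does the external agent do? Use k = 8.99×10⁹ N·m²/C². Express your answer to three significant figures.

-2.34×10⁻⁶ J

For quasistatic motion the external work equals the change in potential energy: W_ext = qΔV = q(V_B − V_A).
At A: distance to the source charge is 1.71 m; V_A = kq₁/r = -18.9 V.
At B: distance to the source charge is 0.0600 m; V_B = kq₁/r = -539 V.
ΔV = V_B − V_A = -520 V.
W_ext = qΔV = (4.50×10⁻⁹ C)(-520 V) = -2.34×10⁻⁶ J.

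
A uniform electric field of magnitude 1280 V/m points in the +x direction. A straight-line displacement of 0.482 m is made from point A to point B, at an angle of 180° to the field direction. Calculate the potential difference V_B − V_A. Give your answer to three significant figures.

Only the component of displacement along E changes the potential: ΔV = −E·d·cosθ.
ΔV = −(1280 V/m)(0.482 m)cos180° = 617 V.

617 V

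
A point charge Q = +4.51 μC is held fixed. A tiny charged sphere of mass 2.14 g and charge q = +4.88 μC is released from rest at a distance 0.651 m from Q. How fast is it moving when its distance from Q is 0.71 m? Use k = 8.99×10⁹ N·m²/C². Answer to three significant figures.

4.86 m/s

Only the electrostatic force acts, so mechanical energy is conserved: ½mv² = U₁ − U₂ = kQq(1/r₁ − 1/r₂).
U₁ − U₂ = (8.99×10⁹ N·m²/C²)(4.51×10⁻⁶ C)(4.88×10⁻⁶ C)(1/0.651 − 1/0.710) = 0.0253 J.
v = √(2·0.0253/2.14×10⁻³) = 4.86 m/s.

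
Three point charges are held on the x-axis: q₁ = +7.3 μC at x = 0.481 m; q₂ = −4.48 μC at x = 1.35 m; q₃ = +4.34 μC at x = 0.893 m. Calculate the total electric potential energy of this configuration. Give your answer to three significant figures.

The assembly work is the sum of pairwise potential energies, U = Σ_{i<j} kqᵢqⱼ/rᵢⱼ.
Pair separations: r₁₂ = 0.869 m, r₁₃ = 0.412 m, r₂₃ = 0.457 m.
U = (-0.338) + (0.691) + (-0.382) = -0.0295 J.

-0.0295 J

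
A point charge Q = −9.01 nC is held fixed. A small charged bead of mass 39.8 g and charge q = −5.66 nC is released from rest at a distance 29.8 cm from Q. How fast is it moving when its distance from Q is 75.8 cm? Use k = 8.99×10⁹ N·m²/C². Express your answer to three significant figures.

6.85×10⁻³ m/s

Only the electrostatic force acts, so mechanical energy is conserved: ½mv² = U₁ − U₂ = kQq(1/r₁ − 1/r₂).
U₁ − U₂ = (8.99×10⁹ N·m²/C²)(-9.01×10⁻⁹ C)(-5.66×10⁻⁹ C)(1/0.298 − 1/0.758) = 9.34×10⁻⁷ J.
v = √(2·9.34×10⁻⁷/0.0398) = 6.85×10⁻³ m/s.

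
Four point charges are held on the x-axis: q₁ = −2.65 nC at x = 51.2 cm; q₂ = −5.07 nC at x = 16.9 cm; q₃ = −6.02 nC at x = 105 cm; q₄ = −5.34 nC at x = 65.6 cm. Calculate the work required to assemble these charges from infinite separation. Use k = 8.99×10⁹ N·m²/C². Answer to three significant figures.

3.05×10⁻⁶ J

The assembly work is the sum of pairwise potential energies, U = Σ_{i<j} kqᵢqⱼ/rᵢⱼ.
Pair separations: r₁₂ = 0.343 m, r₁₃ = 0.538 m, r₁₄ = 0.144 m, r₂₃ = 0.881 m, r₂₄ = 0.487 m, r₃₄ = 0.394 m.
Summing all 6 pair terms gives U = 3.05×10⁻⁶ J.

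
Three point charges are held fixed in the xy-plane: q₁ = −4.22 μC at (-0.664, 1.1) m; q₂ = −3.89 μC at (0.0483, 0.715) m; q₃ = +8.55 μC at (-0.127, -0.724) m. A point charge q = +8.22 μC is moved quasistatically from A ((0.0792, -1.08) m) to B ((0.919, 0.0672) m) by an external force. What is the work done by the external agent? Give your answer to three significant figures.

For quasistatic motion the external work equals the change in potential energy: W_ext = qΔV = q(V_B − V_A).
At A: distances to the source charges are 2.30 m, 1.80 m, 0.411 m; V_A = Σ kqᵢ/rᵢ = 1.51×10⁵ V.
At B: distances to the source charges are 1.89 m, 1.09 m, 1.31 m; V_B = Σ kqᵢ/rᵢ = 6310 V.
ΔV = V_B − V_A = -1.45×10⁵ V.
W_ext = qΔV = (8.22×10⁻⁶ C)(-1.45×10⁵ V) = -1.19 J.

-1.19 J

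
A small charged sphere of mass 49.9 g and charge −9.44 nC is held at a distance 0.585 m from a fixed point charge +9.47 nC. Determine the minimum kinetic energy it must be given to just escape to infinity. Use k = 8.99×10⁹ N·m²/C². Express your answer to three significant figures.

To just escape, total mechanical energy must reach zero at infinity: ½mv²_min + U = 0, so ½mv²_min = −U = |kQq|/r.
|U| = |kQq|/r = (8.99×10⁹ N·m²/C²)(9.47×10⁻⁹)(9.44×10⁻⁹)/(0.585) = 1.37×10⁻⁶ J.

1.37×10⁻⁶ J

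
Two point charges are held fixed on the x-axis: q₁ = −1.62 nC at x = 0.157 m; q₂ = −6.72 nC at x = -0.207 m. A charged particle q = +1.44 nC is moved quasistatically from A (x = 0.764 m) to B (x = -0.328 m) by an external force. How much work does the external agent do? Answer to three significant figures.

For quasistatic motion the external work equals the change in potential energy: W_ext = qΔV = q(V_B − V_A).
At A: distances to the source charges are 0.607 m, 0.971 m; V_A = Σ kqᵢ/rᵢ = -86.2 V.
At B: distances to the source charges are 0.485 m, 0.121 m; V_B = Σ kqᵢ/rᵢ = -529 V.
ΔV = V_B − V_A = -443 V.
W_ext = qΔV = (1.44×10⁻⁹ C)(-443 V) = -6.38×10⁻⁷ J.

-6.38×10⁻⁷ J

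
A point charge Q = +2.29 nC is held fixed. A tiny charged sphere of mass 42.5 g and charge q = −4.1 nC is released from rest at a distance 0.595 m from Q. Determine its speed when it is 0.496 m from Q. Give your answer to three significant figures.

1.15×10⁻³ m/s

Only the electrostatic force acts, so mechanical energy is conserved: ½mv² = U₁ − U₂ = kQq(1/r₁ − 1/r₂).
U₁ − U₂ = (8.99×10⁹ N·m²/C²)(2.29×10⁻⁹ C)(-4.10×10⁻⁹ C)(1/0.595 − 1/0.496) = 2.83×10⁻⁸ J.
v = √(2·2.83×10⁻⁸/0.0425) = 1.15×10⁻³ m/s.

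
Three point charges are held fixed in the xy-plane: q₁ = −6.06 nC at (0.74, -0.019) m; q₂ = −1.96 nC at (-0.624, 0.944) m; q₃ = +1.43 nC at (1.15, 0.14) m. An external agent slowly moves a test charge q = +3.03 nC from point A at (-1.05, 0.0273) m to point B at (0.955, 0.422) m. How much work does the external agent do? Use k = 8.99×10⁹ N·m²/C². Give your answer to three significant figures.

-1.28×10⁻⁷ J

For quasistatic motion the external work equals the change in potential energy: W_ext = qΔV = q(V_B − V_A).
At A: distances to the source charges are 1.79 m, 1.01 m, 2.20 m; V_A = Σ kqᵢ/rᵢ = -42.0 V.
At B: distances to the source charges are 0.491 m, 1.66 m, 0.343 m; V_B = Σ kqᵢ/rᵢ = -84.1 V.
ΔV = V_B − V_A = -42.1 V.
W_ext = qΔV = (3.03×10⁻⁹ C)(-42.1 V) = -1.28×10⁻⁷ J.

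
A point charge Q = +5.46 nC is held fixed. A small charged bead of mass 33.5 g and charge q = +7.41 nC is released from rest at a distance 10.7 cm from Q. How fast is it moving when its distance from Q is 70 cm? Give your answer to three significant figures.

Only the electrostatic force acts, so mechanical energy is conserved: ½mv² = U₁ − U₂ = kQq(1/r₁ − 1/r₂).
U₁ − U₂ = (8.99×10⁹ N·m²/C²)(5.46×10⁻⁹ C)(7.41×10⁻⁹ C)(1/0.107 − 1/0.700) = 2.88×10⁻⁶ J.
v = √(2·2.88×10⁻⁶/0.0335) = 0.0131 m/s.

0.0131 m/s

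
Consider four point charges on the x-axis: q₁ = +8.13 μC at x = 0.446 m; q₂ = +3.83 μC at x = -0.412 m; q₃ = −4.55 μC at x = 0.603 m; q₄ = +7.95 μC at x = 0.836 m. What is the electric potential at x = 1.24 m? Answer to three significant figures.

The total potential is the scalar sum of each charge's contribution, V = Σ kqᵢ/rᵢ.
Distances from the field point to each charge: r₁ = 0.794 m, r₂ = 1.65 m, r₃ = 0.637 m, r₄ = 0.404 m.
V = k[(8.13×10⁻⁶)/(0.794) + (3.83×10⁻⁶)/(1.65) + (-4.55×10⁻⁶)/(0.637) + (7.95×10⁻⁶)/(0.404)] = 2.26×10⁵ V.

2.26×10⁵ V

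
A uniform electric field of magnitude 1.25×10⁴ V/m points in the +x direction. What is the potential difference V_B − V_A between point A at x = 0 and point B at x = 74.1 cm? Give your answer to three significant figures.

In a uniform field, potential decreases in the direction of E: V_B − V_A = −E·Δx.
V_B − V_A = −(1.25×10⁴ V/m)(0.741 m) = -9260 V.

-9260 V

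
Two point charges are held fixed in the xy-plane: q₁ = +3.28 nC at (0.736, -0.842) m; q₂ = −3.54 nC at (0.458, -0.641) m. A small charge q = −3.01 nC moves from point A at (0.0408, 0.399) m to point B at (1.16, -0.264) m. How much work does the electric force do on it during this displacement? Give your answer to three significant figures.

The work done by the electric force is W_field = −ΔU = −q(V_B − V_A) = q(V_A − V_B).
At A: distances to the source charges are 1.42 m, 1.12 m; V_A = Σ kqᵢ/rᵢ = -7.67 V.
At B: distances to the source charges are 0.717 m, 0.797 m; V_B = Σ kqᵢ/rᵢ = 1.20 V.
ΔV = V_B − V_A = 8.87 V.
W_field = −qΔV = −(-3.01×10⁻⁹ C)(8.87 V) = 2.67×10⁻⁸ J.

2.67×10⁻⁸ J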